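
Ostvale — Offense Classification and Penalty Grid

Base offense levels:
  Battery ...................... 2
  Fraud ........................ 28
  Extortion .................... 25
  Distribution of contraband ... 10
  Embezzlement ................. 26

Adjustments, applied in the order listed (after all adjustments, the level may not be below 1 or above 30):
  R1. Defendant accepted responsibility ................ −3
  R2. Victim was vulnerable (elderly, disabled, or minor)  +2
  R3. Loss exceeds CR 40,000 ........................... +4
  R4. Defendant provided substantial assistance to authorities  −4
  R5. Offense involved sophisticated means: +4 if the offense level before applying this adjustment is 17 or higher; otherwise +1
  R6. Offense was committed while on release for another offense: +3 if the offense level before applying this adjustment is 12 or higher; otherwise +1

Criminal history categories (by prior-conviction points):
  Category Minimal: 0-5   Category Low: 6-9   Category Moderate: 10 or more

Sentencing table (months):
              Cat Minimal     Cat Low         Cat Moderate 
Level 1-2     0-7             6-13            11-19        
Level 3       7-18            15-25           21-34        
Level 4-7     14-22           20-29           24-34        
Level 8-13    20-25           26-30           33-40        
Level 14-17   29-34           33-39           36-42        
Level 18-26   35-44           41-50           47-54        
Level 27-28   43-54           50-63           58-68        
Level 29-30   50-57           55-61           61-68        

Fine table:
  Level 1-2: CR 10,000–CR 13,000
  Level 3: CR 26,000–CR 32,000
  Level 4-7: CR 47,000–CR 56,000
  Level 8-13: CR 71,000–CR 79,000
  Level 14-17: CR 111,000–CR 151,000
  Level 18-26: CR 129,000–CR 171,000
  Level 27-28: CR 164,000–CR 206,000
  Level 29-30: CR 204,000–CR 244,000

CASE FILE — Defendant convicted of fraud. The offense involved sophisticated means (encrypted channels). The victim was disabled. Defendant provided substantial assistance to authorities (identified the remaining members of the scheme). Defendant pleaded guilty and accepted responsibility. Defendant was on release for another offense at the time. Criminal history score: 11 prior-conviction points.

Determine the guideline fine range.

CR 204,000–CR 244,000

Base offense level for fraud: 28.
R1 applies: 28 − 3 = 25.
R2 applies: 25 + 2 = 27.
R3 does not apply.
R4 applies: 27 − 4 = 23.
R5 applies (level before this adjustment is 23 ≥ 17, so +4): 23 + 4 = 27.
R6 applies (level before this adjustment is 27 ≥ 12, so +3): 27 + 3 = 30.
Final offense level: 30.
Level 30 falls in the 29-30 band.
Fine table: Level 29-30 → CR 204,000–CR 244,000.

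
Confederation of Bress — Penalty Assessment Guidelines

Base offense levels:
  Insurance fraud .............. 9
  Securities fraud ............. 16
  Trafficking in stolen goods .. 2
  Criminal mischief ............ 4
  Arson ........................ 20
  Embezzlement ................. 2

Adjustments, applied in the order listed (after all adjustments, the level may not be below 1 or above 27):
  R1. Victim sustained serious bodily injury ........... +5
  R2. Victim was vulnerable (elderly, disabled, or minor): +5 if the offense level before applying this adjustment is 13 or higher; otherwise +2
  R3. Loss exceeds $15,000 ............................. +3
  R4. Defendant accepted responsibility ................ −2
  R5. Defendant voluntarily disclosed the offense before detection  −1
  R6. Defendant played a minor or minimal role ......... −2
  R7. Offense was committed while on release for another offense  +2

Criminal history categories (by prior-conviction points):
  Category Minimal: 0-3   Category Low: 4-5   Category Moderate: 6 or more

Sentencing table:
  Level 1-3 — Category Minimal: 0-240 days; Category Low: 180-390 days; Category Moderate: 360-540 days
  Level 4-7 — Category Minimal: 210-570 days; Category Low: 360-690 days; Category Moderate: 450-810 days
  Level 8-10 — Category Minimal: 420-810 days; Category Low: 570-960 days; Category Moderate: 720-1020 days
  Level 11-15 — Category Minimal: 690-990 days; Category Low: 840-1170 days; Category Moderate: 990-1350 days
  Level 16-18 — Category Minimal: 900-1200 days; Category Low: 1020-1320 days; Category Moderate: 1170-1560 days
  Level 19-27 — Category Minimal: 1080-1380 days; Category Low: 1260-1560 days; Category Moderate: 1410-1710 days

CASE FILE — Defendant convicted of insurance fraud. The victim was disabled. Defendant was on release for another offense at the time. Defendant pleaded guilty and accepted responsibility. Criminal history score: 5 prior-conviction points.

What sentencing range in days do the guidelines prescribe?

Base offense level for insurance fraud: 9.
R1 does not apply.
R2 applies (level before this adjustment is 9 < 13, so +2): 9 + 2 = 11.
R3 does not apply.
R4 applies: 11 − 2 = 9.
R6 does not apply.
R7 applies: 9 + 2 = 11.
Final offense level: 11.
Criminal history: 5 prior points → Category Low (4-5).
Level 11 falls in the 11-15 band.
Grid: Level 11-15 × Category Low = 840-1170 days.

840-1170 days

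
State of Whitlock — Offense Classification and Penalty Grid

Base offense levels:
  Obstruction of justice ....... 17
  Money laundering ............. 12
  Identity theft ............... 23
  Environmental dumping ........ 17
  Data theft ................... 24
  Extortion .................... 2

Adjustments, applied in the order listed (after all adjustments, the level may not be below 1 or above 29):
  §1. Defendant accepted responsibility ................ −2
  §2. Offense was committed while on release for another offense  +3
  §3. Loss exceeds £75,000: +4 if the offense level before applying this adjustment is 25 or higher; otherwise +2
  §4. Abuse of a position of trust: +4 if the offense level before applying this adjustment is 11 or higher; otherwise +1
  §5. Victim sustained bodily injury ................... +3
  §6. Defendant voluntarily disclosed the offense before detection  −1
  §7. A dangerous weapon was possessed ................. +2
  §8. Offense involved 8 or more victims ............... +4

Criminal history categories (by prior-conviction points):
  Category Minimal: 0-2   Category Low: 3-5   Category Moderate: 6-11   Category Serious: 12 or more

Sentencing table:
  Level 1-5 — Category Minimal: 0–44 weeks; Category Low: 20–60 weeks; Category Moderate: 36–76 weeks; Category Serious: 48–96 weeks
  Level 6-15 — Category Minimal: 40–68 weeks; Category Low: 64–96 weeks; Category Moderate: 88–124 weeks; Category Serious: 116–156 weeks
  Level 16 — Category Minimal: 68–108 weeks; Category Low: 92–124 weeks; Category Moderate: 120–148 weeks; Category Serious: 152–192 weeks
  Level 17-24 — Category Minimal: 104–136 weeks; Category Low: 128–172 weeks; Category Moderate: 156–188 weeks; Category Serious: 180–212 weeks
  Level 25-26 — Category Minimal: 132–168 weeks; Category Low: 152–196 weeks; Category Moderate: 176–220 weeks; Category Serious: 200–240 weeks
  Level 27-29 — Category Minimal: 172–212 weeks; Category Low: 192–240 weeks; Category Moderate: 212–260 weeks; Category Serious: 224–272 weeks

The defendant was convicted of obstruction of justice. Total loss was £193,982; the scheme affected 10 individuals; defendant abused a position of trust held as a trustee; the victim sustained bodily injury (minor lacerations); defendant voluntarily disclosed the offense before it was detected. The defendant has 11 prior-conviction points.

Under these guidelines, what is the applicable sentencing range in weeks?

Base offense level for obstruction of justice: 17.
§3 applies (level before this adjustment is 17 < 25, so +2): 17 + 2 = 19.
§4 applies (level before this adjustment is 19 ≥ 11, so +4): 19 + 4 = 23.
§5 applies: 23 + 3 = 26.
§6 applies: 26 − 1 = 25.
§8 applies: 25 + 4 = 29.
Final offense level: 29.
Criminal history: 11 prior points → Category Moderate (6-11).
Level 29 falls in the 27-29 band.
Grid: Level 27-29 × Category Moderate = 212-260 weeks.

212-260 weeks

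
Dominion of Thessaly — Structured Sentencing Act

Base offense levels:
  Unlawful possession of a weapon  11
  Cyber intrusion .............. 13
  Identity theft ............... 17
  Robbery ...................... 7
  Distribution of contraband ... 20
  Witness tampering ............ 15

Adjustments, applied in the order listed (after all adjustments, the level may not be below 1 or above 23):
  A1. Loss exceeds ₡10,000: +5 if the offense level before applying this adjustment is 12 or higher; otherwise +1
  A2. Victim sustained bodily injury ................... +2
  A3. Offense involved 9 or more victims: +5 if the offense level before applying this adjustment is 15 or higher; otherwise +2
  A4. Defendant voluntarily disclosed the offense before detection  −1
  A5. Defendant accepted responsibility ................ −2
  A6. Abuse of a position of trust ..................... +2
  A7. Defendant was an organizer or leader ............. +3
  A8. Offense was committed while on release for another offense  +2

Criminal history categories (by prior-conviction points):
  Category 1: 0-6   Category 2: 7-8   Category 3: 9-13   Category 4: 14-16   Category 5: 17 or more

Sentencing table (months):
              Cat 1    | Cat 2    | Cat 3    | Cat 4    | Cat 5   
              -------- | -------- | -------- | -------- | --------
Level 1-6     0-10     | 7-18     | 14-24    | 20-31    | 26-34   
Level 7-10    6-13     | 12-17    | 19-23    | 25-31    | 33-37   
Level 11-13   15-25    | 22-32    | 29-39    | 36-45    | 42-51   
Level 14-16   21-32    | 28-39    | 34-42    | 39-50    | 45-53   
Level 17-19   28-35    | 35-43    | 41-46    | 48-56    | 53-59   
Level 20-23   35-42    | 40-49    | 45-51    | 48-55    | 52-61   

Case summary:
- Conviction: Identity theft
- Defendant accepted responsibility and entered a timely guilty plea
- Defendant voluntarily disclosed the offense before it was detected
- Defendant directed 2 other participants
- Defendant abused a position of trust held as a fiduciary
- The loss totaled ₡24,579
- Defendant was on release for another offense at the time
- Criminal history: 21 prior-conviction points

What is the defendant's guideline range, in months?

Base offense level for identity theft: 17.
A1 applies (level before this adjustment is 17 ≥ 12, so +5): 17 + 5 = 22.
A2 does not apply.
A4 applies: 22 − 1 = 21.
A5 applies: 21 − 2 = 19.
A6 applies: 19 + 2 = 21.
A7 applies: 21 + 3 = 24.
A8 applies: 24 + 2 = 26.
Level 26 exceeds the maximum of 23; capped at 23.
Final offense level: 23.
Criminal history: 21 prior points → Category 5 (17+).
Level 23 falls in the 20-23 band.
Grid: Level 20-23 × Category 5 = 52-61 months.

52-61 months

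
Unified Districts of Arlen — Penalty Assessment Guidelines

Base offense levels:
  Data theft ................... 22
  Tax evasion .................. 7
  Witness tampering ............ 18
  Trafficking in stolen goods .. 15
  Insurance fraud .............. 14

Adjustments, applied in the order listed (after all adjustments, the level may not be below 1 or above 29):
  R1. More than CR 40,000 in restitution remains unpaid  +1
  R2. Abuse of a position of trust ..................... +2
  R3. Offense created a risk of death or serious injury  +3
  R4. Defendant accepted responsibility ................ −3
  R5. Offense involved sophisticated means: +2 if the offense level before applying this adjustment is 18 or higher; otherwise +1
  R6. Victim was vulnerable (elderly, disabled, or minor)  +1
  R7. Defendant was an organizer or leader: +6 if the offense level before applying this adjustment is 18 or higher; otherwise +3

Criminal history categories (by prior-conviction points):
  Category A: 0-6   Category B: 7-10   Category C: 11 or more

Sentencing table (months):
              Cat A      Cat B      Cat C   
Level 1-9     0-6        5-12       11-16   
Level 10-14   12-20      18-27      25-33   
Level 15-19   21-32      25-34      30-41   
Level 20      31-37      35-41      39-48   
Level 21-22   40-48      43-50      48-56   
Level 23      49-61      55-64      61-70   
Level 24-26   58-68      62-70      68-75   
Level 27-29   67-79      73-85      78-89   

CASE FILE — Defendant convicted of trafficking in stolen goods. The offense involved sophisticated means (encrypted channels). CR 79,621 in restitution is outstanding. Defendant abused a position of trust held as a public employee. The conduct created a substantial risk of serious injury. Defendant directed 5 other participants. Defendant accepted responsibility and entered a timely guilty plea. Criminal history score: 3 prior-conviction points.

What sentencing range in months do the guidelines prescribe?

Base offense level for trafficking in stolen goods: 15.
R1 applies: 15 + 1 = 16.
R2 applies: 16 + 2 = 18.
R3 applies: 18 + 3 = 21.
R4 applies: 21 − 3 = 18.
R5 applies (level before this adjustment is 18 ≥ 18, so +2): 18 + 2 = 20.
R7 applies (level before this adjustment is 20 ≥ 18, so +6): 20 + 6 = 26.
Final offense level: 26.
Criminal history: 3 prior points → Category A (0-6).
Level 26 falls in the 24-26 band.
Grid: Level 24-26 × Category A = 58-68 months.

58-68 months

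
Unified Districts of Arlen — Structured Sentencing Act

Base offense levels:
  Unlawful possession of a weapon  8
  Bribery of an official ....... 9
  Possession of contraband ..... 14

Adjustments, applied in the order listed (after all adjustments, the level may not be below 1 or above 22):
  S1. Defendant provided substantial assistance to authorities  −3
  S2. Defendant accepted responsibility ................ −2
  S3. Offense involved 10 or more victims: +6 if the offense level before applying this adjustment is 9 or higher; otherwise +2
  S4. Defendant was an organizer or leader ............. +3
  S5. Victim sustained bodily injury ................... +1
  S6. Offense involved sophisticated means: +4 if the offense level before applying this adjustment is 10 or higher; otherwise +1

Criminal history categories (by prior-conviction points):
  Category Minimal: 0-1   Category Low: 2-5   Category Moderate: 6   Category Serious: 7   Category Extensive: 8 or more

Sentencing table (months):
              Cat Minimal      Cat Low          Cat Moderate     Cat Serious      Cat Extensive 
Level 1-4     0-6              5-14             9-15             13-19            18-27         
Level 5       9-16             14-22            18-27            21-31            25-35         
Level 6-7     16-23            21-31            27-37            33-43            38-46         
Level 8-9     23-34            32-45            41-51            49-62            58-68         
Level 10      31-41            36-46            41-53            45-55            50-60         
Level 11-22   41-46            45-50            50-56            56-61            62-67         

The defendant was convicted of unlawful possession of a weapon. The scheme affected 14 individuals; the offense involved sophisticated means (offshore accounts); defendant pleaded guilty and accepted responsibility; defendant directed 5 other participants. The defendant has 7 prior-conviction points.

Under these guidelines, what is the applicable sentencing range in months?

Base offense level for unlawful possession of a weapon: 8.
S1 does not apply.
S2 applies: 8 − 2 = 6.
S3 applies (level before this adjustment is 6 < 9, so +2): 6 + 2 = 8.
S4 applies: 8 + 3 = 11.
S5 does not apply.
S6 applies (level before this adjustment is 11 ≥ 10, so +4): 11 + 4 = 15.
Final offense level: 15.
Criminal history: 7 prior points → Category Serious (7).
Level 15 falls in the 11-22 band.
Grid: Level 11-22 × Category Serious = 56-61 months.

56-61 months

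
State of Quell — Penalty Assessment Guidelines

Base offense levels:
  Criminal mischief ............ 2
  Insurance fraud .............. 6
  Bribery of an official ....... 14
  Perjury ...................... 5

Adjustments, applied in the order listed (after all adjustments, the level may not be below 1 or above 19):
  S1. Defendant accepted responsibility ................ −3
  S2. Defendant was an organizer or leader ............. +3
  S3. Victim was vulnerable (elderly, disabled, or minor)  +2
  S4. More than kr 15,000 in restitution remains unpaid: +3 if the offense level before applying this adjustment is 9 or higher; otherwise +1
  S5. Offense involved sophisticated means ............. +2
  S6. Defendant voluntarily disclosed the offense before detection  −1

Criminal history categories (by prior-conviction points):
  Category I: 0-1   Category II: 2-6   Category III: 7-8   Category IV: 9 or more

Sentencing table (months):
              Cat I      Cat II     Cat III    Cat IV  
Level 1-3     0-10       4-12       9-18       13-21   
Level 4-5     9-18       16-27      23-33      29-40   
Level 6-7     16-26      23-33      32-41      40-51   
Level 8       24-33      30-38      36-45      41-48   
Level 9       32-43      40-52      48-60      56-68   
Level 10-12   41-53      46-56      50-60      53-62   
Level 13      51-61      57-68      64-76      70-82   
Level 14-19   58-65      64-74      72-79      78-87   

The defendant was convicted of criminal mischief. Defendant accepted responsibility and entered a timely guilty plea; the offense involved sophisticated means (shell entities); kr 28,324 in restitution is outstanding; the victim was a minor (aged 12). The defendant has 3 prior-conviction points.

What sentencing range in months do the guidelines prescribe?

16-27 months

Base offense level for criminal mischief: 2.
S1 applies: 2 − 3 = -1.
S2 does not apply.
S3 applies: -1 + 2 = 1.
S4 applies (level before this adjustment is 1 < 9, so +1): 1 + 1 = 2.
S5 applies: 2 + 2 = 4.
Final offense level: 4.
Criminal history: 3 prior points → Category II (2-6).
Level 4 falls in the 4-5 band.
Grid: Level 4-5 × Category II = 16-27 months.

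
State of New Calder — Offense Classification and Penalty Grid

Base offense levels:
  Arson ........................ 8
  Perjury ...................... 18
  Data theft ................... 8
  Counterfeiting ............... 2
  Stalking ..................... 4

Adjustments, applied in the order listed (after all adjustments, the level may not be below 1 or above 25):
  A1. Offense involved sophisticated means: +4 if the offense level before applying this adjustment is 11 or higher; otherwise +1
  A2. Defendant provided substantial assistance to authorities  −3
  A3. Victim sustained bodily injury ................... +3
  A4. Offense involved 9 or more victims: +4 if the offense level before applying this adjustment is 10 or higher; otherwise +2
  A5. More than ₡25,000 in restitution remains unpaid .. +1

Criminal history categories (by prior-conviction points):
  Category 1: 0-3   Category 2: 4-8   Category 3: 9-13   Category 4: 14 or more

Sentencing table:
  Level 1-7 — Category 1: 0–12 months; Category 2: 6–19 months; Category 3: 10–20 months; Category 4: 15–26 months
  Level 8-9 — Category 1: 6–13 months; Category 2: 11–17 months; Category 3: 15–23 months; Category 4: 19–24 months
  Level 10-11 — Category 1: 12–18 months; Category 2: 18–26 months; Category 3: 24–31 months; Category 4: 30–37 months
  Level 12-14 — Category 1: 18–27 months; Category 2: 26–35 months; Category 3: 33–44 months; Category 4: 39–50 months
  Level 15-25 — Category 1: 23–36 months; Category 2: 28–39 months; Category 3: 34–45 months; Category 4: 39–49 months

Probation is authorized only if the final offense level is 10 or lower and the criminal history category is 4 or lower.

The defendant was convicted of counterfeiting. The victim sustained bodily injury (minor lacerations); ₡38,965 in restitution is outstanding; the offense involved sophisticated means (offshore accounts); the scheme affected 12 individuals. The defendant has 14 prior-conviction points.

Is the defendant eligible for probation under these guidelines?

Yes

Base offense level for counterfeiting: 2.
A1 applies (level before this adjustment is 2 < 11, so +1): 2 + 1 = 3.
A3 applies: 3 + 3 = 6.
A4 applies (level before this adjustment is 6 < 10, so +2): 6 + 2 = 8.
A5 applies: 8 + 1 = 9.
Final offense level: 9.
Criminal history: 14 prior points → Category 4 (14+).
Level 9 falls in the 8-9 band.
Grid: Level 8-9 × Category 4 = 19-24 months.
Probation check: level 9 ≤ 10 and category 4 ≤ 4 → eligible.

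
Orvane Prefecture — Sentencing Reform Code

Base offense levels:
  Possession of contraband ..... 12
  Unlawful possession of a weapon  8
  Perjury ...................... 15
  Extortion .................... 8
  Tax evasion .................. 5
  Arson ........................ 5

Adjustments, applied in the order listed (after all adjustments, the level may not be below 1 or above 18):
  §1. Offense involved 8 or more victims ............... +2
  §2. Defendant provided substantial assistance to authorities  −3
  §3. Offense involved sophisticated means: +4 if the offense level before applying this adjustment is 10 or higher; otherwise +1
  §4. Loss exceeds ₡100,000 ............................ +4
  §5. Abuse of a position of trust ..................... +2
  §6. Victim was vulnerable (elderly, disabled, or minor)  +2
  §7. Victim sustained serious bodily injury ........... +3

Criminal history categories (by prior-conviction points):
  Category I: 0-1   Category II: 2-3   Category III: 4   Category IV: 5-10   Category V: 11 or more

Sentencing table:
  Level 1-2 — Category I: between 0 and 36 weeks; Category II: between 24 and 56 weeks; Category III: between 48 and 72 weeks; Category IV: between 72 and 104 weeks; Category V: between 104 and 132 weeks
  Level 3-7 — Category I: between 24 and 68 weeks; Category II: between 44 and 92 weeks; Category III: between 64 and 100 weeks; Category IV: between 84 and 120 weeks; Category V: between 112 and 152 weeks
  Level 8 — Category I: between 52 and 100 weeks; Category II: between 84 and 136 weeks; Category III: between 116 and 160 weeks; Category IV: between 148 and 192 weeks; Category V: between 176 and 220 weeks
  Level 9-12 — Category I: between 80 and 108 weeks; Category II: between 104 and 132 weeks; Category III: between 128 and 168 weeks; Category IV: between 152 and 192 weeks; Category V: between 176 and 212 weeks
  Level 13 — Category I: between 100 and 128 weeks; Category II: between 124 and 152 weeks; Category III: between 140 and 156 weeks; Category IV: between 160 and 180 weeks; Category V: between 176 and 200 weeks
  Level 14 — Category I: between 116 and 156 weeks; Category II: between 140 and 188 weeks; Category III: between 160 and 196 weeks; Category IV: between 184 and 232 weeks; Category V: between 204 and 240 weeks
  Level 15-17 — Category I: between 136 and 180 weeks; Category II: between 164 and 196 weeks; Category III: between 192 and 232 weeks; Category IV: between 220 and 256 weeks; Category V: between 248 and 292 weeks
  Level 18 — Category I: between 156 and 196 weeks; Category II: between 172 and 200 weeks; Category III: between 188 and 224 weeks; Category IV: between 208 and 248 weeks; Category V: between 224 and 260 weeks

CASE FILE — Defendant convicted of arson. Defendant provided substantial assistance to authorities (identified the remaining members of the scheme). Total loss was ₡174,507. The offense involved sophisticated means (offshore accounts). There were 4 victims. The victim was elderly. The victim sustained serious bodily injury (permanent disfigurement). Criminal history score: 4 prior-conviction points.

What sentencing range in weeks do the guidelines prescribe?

128-168 weeks

Base offense level for arson: 5.
§1 does not apply.
§2 applies: 5 − 3 = 2.
§3 applies (level before this adjustment is 2 < 10, so +1): 2 + 1 = 3.
§4 applies: 3 + 4 = 7.
§5 does not apply.
§6 applies: 7 + 2 = 9.
§7 applies: 9 + 3 = 12.
Final offense level: 12.
Criminal history: 4 prior points → Category III (4).
Level 12 falls in the 9-12 band.
Grid: Level 9-12 × Category III = 128-168 weeks.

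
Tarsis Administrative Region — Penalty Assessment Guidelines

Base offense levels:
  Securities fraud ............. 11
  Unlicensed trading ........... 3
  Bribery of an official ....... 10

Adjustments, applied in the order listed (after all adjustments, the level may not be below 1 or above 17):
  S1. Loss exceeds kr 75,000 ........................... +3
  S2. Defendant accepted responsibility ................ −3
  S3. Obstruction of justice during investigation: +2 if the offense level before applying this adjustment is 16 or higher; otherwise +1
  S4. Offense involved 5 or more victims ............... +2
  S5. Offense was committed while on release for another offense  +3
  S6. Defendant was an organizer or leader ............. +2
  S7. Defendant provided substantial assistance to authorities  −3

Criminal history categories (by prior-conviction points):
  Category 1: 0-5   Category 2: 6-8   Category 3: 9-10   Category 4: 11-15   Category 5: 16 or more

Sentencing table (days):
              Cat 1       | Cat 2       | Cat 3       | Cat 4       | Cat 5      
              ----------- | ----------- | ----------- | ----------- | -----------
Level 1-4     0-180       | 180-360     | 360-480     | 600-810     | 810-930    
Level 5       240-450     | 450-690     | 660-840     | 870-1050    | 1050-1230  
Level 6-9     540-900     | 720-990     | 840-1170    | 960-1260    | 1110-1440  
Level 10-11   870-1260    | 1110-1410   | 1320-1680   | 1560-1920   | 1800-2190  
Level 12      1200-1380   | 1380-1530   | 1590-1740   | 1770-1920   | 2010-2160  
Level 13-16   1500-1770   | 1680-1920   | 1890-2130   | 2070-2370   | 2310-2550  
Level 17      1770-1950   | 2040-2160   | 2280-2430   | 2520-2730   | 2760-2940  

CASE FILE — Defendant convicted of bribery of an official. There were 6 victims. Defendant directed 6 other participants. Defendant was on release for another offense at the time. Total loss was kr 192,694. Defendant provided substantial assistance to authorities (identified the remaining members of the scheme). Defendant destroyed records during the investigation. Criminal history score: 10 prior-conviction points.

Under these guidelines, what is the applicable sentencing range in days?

Base offense level for bribery of an official: 10.
S1 applies: 10 + 3 = 13.
S3 applies (level before this adjustment is 13 < 16, so +1): 13 + 1 = 14.
S4 applies: 14 + 2 = 16.
S5 applies: 16 + 3 = 19.
S6 applies: 19 + 2 = 21.
S7 applies: 21 − 3 = 18.
Level 18 exceeds the maximum of 17; capped at 17.
Final offense level: 17.
Criminal history: 10 prior points → Category 3 (9-10).
Level 17 falls in the 17 band.
Grid: Level 17 × Category 3 = 2280-2430 days.

2280-2430 days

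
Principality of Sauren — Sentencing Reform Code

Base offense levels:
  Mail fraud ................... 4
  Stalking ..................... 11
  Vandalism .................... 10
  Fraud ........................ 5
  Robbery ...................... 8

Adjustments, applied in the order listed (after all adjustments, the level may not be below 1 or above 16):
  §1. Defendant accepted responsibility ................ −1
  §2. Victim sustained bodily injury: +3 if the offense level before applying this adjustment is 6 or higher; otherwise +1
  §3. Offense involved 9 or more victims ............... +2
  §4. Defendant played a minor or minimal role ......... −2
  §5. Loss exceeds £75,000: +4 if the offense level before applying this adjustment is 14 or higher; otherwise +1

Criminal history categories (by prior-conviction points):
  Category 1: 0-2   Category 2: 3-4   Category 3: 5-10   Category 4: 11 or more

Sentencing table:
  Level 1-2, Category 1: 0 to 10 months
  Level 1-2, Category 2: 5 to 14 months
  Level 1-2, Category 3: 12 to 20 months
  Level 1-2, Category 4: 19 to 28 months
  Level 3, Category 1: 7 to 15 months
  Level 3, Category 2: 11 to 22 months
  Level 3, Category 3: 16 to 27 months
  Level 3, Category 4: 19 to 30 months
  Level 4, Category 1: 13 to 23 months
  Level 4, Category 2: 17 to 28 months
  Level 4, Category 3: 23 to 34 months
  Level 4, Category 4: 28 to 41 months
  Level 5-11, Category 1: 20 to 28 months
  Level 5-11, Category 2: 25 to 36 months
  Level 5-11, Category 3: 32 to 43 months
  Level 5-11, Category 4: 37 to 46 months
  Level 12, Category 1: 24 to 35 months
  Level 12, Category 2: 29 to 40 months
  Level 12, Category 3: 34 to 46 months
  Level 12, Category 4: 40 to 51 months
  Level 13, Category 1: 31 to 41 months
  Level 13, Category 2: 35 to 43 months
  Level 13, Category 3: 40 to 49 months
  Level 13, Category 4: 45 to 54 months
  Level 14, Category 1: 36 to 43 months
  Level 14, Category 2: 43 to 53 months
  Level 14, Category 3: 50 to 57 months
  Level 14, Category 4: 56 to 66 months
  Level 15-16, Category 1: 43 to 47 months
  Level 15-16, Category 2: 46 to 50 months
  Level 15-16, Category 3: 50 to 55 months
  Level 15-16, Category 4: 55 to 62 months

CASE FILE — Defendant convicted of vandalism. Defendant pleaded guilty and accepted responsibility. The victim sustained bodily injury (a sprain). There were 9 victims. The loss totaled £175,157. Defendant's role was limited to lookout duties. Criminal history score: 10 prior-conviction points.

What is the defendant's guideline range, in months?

Base offense level for vandalism: 10.
§1 applies: 10 − 1 = 9.
§2 applies (level before this adjustment is 9 ≥ 6, so +3): 9 + 3 = 12.
§3 applies: 12 + 2 = 14.
§4 applies: 14 − 2 = 12.
§5 applies (level before this adjustment is 12 < 14, so +1): 12 + 1 = 13.
Final offense level: 13.
Criminal history: 10 prior points → Category 3 (5-10).
Level 13 falls in the 13 band.
Grid: Level 13 × Category 3 = 40-49 months.

40-49 months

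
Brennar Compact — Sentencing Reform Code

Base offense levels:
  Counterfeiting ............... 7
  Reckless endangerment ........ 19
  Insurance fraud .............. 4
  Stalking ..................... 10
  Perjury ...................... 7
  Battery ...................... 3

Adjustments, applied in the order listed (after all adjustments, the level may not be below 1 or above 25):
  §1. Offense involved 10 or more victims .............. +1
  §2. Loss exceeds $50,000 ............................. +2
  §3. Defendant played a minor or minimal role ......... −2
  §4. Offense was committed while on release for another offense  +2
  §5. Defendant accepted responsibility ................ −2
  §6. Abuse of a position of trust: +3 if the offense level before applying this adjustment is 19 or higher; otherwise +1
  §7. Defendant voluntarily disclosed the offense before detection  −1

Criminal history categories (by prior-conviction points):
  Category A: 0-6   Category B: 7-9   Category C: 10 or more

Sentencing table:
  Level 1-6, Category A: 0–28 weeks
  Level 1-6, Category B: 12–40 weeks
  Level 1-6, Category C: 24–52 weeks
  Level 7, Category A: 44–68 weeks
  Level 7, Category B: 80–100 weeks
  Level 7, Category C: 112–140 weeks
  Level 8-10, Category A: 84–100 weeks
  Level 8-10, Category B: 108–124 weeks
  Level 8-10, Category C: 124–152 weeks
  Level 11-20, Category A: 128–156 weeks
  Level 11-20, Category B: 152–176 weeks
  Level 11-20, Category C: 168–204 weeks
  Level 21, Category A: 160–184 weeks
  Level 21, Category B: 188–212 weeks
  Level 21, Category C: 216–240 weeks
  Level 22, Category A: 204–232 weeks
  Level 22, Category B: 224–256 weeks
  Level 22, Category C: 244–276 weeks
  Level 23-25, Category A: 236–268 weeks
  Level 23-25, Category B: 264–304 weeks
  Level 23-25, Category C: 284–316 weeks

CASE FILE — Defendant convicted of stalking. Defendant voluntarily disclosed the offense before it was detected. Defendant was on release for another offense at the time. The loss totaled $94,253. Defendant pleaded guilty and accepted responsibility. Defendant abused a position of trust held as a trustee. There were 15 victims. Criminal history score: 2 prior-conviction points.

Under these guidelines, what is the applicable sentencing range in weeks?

Base offense level for stalking: 10.
§1 applies: 10 + 1 = 11.
§2 applies: 11 + 2 = 13.
§4 applies: 13 + 2 = 15.
§5 applies: 15 − 2 = 13.
§6 applies (level before this adjustment is 13 < 19, so +1): 13 + 1 = 14.
§7 applies: 14 − 1 = 13.
Final offense level: 13.
Criminal history: 2 prior points → Category A (0-6).
Level 13 falls in the 11-20 band.
Grid: Level 11-20 × Category A = 128-156 weeks.

128-156 weeks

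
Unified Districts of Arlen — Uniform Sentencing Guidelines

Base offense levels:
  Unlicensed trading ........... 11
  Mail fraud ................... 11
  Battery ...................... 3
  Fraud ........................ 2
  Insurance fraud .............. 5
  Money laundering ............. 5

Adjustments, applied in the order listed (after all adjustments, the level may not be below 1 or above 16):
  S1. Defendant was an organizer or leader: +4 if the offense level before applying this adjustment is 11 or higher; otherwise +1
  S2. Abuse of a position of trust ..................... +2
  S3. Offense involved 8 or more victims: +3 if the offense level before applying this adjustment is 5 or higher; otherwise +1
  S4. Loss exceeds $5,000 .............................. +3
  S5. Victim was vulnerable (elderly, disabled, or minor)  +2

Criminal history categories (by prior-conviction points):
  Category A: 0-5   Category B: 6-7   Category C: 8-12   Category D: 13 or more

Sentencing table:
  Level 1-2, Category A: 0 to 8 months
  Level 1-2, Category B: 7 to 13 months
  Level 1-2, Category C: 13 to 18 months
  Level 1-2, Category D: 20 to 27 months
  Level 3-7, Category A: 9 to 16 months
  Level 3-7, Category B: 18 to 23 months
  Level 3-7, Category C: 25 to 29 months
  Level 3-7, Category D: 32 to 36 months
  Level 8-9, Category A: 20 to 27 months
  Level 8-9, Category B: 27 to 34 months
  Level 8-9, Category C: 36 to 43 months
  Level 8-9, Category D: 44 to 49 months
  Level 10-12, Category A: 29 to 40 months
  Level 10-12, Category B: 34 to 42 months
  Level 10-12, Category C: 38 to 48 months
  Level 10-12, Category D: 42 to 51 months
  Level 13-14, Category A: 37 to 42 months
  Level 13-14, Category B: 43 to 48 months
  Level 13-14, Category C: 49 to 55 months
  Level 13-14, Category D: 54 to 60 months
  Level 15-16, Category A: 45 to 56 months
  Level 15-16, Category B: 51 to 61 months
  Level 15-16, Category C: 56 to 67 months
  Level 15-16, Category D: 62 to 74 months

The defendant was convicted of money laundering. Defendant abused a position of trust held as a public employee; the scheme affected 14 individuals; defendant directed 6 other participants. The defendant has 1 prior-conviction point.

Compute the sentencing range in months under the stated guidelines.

Base offense level for money laundering: 5.
S1 applies (level before this adjustment is 5 < 11, so +1): 5 + 1 = 6.
S2 applies: 6 + 2 = 8.
S3 applies (level before this adjustment is 8 ≥ 5, so +3): 8 + 3 = 11.
Final offense level: 11.
Criminal history: 1 prior point → Category A (0-5).
Level 11 falls in the 10-12 band.
Grid: Level 10-12 × Category A = 29-40 months.

29-40 months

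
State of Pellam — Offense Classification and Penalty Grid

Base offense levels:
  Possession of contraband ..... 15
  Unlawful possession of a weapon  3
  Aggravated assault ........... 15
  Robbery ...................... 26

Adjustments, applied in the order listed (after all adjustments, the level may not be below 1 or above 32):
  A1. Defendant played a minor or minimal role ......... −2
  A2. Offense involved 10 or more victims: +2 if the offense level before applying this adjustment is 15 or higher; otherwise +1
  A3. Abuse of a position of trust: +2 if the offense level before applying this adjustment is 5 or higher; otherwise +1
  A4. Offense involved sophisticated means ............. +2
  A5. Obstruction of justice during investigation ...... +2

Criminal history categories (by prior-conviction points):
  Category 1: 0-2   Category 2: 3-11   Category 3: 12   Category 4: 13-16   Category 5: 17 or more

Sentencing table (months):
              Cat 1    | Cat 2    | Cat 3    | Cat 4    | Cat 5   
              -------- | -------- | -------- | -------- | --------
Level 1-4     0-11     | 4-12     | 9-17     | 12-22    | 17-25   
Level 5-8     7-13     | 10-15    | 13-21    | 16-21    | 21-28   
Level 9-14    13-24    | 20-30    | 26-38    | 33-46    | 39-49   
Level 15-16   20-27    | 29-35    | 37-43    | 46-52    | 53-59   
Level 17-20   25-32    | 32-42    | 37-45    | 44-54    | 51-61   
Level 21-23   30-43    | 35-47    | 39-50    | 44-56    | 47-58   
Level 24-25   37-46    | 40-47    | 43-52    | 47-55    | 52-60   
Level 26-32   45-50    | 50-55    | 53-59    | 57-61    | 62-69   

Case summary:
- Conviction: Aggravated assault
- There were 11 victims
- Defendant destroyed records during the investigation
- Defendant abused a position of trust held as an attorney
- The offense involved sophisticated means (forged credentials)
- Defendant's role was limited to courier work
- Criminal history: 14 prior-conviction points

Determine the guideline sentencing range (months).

44-54 months

Base offense level for aggravated assault: 15.
A1 applies: 15 − 2 = 13.
A2 applies (level before this adjustment is 13 < 15, so +1): 13 + 1 = 14.
A3 applies (level before this adjustment is 14 ≥ 5, so +2): 14 + 2 = 16.
A4 applies: 16 + 2 = 18.
A5 applies: 18 + 2 = 20.
Final offense level: 20.
Criminal history: 14 prior points → Category 4 (13-16).
Level 20 falls in the 17-20 band.
Grid: Level 17-20 × Category 4 = 44-54 months.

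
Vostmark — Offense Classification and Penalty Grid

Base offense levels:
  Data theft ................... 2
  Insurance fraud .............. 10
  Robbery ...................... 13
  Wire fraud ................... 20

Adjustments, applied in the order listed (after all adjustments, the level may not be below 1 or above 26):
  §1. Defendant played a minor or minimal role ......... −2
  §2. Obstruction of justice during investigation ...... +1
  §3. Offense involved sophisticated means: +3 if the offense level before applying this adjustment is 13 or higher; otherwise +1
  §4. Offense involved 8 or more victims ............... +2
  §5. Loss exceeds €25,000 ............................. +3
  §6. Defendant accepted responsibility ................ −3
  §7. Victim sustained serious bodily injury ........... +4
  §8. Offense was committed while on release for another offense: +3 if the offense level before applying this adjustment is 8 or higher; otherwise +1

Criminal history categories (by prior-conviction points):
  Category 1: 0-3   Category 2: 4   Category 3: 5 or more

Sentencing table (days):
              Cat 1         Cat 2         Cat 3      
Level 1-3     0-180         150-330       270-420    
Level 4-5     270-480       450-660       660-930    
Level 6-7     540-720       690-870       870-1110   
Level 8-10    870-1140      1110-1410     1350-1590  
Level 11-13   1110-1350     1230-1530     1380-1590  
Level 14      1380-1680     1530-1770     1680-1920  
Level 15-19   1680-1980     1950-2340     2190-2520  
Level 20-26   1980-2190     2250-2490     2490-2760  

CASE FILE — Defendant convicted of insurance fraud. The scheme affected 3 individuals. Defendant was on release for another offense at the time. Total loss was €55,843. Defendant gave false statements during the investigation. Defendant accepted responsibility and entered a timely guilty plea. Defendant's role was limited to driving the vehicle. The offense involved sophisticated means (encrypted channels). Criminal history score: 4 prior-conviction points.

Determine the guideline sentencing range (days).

1230-1530 days

Base offense level for insurance fraud: 10.
§1 applies: 10 − 2 = 8.
§2 applies: 8 + 1 = 9.
§3 applies (level before this adjustment is 9 < 13, so +1): 9 + 1 = 10.
§4 does not apply.
§5 applies: 10 + 3 = 13.
§6 applies: 13 − 3 = 10.
§8 applies (level before this adjustment is 10 ≥ 8, so +3): 10 + 3 = 13.
Final offense level: 13.
Criminal history: 4 prior points → Category 2 (4).
Level 13 falls in the 11-13 band.
Grid: Level 11-13 × Category 2 = 1230-1530 days.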